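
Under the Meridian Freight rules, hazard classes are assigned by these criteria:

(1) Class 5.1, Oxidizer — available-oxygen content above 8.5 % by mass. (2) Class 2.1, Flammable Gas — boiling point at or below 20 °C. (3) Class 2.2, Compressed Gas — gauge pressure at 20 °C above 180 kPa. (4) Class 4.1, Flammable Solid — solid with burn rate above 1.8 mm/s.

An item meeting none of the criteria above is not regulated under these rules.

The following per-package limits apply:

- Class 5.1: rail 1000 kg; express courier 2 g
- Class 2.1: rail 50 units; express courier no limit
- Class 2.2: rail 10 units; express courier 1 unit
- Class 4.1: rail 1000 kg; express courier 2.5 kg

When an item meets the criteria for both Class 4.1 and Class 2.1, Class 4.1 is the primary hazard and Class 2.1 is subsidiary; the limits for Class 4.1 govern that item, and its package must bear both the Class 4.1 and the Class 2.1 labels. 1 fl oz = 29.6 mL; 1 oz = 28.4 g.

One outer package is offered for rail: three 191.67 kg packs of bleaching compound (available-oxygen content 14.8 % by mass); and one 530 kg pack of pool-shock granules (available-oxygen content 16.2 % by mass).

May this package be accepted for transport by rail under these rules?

Bleaching compound: available-oxygen content 14.8 % by mass > 8.5 % by mass → Class 5.1 (Oxidizer).
With available-oxygen content 16.2 % by mass (> 8.5 % by mass), the pool-shock granules fall in Class 5.1.
Total Class 5.1: (three 191.67 kg packs = 575.01 kg) + 530 kg = 1105.01 kg.
That exceeds the Class 5.1 rail limit of 1000 kg.

No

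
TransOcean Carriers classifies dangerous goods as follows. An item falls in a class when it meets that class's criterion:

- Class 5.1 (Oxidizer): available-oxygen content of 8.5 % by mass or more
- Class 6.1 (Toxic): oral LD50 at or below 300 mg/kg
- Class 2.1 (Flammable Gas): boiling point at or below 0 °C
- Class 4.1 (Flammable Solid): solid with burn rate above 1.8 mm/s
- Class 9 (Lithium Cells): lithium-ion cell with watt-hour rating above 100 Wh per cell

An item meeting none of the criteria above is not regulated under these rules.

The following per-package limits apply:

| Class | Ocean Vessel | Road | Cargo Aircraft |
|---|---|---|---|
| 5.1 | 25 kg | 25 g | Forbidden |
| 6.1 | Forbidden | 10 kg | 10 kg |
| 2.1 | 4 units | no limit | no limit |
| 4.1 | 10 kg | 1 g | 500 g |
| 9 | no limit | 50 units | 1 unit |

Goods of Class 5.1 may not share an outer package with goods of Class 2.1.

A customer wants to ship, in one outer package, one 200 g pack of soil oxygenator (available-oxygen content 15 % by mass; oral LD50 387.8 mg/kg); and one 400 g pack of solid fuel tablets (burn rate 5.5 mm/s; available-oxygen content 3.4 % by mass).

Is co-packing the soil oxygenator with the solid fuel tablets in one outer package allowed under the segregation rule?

Soil oxygenator: available-oxygen content 15 % by mass ≥ 8.5 % by mass → Class 5.1 (Oxidizer).
With burn rate 5.5 mm/s (> 1.8 mm/s), the solid fuel tablets fall in Class 4.1.
No segregation rule bars Class 5.1 with Class 4.1.

Yes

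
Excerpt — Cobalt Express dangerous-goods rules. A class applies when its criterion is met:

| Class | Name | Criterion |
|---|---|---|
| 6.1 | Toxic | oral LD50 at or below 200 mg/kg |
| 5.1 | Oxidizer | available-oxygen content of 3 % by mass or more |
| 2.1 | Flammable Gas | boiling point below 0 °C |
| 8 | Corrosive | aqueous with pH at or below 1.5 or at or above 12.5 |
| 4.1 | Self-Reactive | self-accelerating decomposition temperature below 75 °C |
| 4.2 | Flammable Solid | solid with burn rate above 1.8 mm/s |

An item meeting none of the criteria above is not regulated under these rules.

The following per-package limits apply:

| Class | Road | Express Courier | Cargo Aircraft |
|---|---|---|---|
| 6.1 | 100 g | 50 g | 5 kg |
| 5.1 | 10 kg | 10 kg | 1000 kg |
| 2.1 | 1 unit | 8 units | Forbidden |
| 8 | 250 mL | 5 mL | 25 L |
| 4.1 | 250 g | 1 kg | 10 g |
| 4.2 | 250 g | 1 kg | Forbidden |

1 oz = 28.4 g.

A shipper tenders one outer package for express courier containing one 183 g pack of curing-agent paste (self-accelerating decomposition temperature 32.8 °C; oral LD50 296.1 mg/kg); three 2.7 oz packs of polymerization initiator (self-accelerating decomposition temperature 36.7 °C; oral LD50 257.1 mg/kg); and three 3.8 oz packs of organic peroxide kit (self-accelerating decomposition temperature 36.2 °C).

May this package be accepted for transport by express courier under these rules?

The curing-agent paste has self-accelerating decomposition temperature 32.8 °C, which is < 75 °C, so it is Class 4.1 (Self-Reactive).
Self-accelerating decomposition temperature 36.7 °C meets the Class 4.1 criterion (Self-Reactive), so the polymerization initiator is Class 4.1.
Organic peroxide kit: self-accelerating decomposition temperature 36.2 °C < 75 °C → Class 4.1 (Self-Reactive).
Total Class 4.1: 183 g + (three 2.7 oz packs = 230.04 g) + (three 3.8 oz packs = 323.76 g) = 736.8 g.
736.8 g ≤ 1 kg (express courier limit, Class 4.1) — within limit.

Yes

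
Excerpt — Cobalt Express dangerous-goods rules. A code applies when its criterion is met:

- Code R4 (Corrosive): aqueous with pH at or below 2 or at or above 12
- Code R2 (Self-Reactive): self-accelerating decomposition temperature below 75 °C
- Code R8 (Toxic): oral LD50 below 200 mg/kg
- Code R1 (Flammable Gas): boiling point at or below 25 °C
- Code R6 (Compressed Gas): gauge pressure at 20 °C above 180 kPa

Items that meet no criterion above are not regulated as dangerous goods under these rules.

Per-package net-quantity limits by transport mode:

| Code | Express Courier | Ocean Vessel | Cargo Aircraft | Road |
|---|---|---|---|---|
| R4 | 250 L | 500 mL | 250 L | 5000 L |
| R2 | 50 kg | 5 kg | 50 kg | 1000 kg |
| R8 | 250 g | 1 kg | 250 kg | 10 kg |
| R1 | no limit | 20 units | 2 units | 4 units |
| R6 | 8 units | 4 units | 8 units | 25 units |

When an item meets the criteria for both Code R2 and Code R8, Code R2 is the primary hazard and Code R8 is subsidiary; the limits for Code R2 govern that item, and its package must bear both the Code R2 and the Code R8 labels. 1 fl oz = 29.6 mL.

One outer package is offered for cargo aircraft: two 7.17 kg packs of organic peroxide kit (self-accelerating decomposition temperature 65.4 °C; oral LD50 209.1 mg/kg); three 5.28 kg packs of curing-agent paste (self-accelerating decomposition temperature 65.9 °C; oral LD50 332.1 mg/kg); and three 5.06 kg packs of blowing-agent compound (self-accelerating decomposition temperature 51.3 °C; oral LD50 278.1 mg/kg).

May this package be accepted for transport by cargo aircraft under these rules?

Yes

Self-accelerating decomposition temperature 65.4 °C meets the Code R2 criterion (Self-Reactive), so the organic peroxide kit is Code R2.
Self-accelerating decomposition temperature 65.9 °C meets the Code R2 criterion (Self-Reactive), so the curing-agent paste is Code R2.
Self-accelerating decomposition temperature 51.3 °C meets the Code R2 criterion (Self-Reactive), so the blowing-agent compound is Code R2.
Code R2 net quantity: (two 7.17 kg packs = 14.34 kg) + (three 5.28 kg packs = 15.84 kg) + (three 5.06 kg packs = 15.18 kg) = 45.36 kg.
45.36 kg is within the cargo aircraft limit of 50 kg for Code R2.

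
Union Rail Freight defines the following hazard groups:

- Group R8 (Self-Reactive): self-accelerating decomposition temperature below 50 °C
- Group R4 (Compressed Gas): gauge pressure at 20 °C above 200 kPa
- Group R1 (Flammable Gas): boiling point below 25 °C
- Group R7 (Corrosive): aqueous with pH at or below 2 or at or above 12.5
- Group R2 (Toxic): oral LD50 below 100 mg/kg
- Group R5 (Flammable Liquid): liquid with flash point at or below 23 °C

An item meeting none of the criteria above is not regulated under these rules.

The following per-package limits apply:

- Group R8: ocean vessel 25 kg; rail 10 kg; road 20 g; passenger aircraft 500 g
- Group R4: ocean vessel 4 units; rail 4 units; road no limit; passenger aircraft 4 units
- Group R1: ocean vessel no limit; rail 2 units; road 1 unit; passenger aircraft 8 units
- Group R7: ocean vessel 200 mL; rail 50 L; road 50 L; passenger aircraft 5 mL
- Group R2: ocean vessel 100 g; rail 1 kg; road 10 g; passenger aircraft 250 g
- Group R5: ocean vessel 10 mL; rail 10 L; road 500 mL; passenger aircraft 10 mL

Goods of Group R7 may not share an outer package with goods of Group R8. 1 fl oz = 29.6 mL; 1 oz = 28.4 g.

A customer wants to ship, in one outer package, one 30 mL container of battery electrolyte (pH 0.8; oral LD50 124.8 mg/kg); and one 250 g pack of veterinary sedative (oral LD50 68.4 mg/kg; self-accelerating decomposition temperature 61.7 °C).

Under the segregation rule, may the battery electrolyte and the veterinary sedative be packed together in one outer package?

With pH 0.8 (≤ 2), the battery electrolyte falls in Group R7.
The veterinary sedative has oral LD50 68.4 mg/kg, which is < 100 mg/kg, so it is Group R2 (Toxic).
No segregation rule bars Group R7 with Group R2.

Yes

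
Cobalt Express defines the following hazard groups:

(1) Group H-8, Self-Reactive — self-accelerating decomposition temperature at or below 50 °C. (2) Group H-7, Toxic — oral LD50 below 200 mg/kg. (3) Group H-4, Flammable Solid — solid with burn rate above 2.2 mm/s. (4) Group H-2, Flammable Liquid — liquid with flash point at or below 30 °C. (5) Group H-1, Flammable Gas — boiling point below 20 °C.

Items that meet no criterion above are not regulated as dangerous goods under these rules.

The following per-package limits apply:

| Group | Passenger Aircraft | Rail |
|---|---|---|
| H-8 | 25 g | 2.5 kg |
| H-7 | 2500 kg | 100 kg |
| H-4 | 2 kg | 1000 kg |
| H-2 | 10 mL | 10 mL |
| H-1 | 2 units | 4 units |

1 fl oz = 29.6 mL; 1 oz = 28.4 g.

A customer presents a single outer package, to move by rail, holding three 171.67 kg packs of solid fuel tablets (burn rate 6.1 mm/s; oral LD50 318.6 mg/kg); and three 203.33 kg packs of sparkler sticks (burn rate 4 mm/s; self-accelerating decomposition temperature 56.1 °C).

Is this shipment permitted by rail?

No

The solid fuel tablets have burn rate 6.1 mm/s, which is > 2.2 mm/s, so they are Group H-4 (Flammable Solid).
Sparkler sticks: burn rate 4 mm/s > 2.2 mm/s → Group H-4 (Flammable Solid).
Group H-4 net quantity: (three 171.67 kg packs = 515.01 kg) + (three 203.33 kg packs = 609.99 kg) = 1125 kg.
1125 kg exceeds the rail limit of 1000 kg for Group H-4.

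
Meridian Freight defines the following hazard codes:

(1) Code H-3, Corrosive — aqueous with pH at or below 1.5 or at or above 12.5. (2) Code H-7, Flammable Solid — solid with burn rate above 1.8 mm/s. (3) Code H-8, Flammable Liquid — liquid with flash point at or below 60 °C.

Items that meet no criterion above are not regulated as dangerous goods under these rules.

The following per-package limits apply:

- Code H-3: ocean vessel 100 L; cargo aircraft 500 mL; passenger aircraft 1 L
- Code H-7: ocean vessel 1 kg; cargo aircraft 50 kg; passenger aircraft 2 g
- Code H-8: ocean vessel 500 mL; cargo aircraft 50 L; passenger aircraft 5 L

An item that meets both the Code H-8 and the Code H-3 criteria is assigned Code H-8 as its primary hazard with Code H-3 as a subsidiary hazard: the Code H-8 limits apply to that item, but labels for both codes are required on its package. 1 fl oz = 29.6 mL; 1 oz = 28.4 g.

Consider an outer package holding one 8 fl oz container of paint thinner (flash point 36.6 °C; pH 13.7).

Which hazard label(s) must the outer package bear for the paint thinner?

Code H-3 and H-8

The paint thinner has flash point 36.6 °C, which is ≤ 60 °C, so it is Code H-8 (Flammable Liquid).
Paint thinner: pH 13.7 ≥ 12.5 → Code H-3 (Corrosive).
By the precedence rule Code H-8 is primary and Code H-3 is subsidiary, and that rule requires both labels on the package.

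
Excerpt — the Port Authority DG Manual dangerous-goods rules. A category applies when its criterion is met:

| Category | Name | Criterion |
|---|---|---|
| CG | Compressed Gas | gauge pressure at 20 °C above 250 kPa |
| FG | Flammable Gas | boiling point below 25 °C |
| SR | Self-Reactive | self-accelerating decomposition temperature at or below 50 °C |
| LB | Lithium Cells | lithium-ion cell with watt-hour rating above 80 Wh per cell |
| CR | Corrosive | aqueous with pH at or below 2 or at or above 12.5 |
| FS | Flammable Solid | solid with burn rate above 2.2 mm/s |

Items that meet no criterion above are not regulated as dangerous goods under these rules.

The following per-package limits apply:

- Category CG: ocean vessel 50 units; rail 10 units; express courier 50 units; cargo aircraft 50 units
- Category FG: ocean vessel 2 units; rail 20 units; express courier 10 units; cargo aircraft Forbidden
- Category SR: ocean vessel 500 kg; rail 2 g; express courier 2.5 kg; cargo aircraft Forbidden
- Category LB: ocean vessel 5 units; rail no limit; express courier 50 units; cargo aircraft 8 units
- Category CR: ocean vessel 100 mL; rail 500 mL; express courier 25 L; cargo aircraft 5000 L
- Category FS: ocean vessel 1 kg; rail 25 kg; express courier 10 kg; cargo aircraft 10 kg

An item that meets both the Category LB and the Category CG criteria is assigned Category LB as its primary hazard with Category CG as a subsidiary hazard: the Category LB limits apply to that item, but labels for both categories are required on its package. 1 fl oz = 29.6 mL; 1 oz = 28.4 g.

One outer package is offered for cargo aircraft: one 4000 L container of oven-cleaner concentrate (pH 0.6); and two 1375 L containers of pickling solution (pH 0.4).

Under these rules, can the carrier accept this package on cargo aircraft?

The oven-cleaner concentrate has pH 0.6, which is ≤ 2, so it is Category CR (Corrosive).
Pickling solution: pH 0.4 ≤ 2 → Category CR (Corrosive).
Total Category CR: 4000 L + (two 1375 L containers = 2750 L) = 6750 L.
6750 L > 5000 L (cargo aircraft limit, Category CR) — over the limit.

No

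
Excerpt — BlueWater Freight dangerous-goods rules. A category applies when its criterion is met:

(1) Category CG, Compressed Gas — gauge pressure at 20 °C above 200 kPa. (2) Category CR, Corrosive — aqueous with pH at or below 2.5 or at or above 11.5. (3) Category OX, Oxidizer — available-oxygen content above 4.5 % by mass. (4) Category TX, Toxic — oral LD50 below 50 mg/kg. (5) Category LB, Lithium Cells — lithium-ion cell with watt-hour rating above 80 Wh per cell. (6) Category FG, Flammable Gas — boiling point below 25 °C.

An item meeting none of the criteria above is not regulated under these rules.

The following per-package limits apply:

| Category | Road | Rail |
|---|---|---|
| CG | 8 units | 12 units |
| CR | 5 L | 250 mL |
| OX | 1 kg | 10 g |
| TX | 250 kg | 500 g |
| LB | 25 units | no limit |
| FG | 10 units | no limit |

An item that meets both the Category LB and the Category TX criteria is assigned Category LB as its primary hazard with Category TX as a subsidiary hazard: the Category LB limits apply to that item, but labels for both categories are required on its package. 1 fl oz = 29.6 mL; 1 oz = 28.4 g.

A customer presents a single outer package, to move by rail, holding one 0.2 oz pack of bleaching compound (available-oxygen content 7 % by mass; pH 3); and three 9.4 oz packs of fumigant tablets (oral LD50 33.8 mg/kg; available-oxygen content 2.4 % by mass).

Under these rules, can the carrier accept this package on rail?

No

With available-oxygen content 7 % by mass (> 4.5 % by mass), the bleaching compound falls in Category OX.
Oral LD50 33.8 mg/kg meets the Category TX criterion (Toxic), so the fumigant tablets are Category TX.
Category TX quantity: three 9.4 oz packs = 800.88 g.
800.88 g exceeds the rail limit of 500 g for Category TX.
Category OX quantity: one 0.2 oz pack = 5.68 g.
That is within the Category OX rail limit of 10 g.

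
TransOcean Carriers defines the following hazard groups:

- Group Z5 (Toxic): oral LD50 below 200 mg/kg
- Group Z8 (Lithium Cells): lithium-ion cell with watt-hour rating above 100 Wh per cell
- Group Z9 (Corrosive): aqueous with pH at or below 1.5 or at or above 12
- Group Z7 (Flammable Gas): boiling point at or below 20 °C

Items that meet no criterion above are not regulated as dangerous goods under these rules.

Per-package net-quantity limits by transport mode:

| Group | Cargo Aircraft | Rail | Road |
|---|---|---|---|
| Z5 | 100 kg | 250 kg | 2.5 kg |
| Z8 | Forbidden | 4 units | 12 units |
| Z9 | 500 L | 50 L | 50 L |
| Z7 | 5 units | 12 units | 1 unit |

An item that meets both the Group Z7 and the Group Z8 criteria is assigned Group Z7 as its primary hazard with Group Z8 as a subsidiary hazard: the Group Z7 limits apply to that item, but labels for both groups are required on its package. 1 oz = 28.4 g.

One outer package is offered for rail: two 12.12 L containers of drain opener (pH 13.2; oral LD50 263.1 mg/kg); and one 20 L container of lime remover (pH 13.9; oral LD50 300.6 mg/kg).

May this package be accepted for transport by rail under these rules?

Yes

With pH 13.2 (≥ 12), the drain opener falls in Group Z9.
With pH 13.9 (≥ 12), the lime remover falls in Group Z9.
Total Group Z9: (two 12.12 L containers = 24.24 L) + 20 L = 44.24 L.
44.24 L is within the rail limit of 50 L for Group Z9.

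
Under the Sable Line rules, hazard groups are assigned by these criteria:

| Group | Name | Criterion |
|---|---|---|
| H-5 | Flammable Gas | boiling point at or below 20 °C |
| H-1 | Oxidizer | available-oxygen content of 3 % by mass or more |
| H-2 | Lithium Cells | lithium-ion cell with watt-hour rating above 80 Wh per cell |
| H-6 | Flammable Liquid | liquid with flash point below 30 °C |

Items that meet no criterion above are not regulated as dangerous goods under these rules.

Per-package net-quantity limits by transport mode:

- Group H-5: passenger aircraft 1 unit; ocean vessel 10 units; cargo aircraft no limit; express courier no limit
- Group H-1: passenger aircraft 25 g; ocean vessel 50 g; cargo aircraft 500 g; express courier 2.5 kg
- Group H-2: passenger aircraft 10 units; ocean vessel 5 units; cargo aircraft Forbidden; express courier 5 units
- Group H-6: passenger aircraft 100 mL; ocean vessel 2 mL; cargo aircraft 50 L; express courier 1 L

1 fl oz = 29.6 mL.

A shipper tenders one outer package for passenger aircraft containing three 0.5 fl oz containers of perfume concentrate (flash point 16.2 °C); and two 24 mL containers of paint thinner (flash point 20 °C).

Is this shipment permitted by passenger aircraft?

Perfume concentrate: flash point 16.2 °C < 30 °C → Group H-6 (Flammable Liquid).
Paint thinner: flash point 20 °C < 30 °C → Group H-6 (Flammable Liquid).
Group H-6 net quantity: (three 0.5 fl oz containers = 44.4 mL) + (two 24 mL containers = 48 mL) = 92.4 mL.
92.4 mL is within the passenger aircraft limit of 100 mL for Group H-6.

Yes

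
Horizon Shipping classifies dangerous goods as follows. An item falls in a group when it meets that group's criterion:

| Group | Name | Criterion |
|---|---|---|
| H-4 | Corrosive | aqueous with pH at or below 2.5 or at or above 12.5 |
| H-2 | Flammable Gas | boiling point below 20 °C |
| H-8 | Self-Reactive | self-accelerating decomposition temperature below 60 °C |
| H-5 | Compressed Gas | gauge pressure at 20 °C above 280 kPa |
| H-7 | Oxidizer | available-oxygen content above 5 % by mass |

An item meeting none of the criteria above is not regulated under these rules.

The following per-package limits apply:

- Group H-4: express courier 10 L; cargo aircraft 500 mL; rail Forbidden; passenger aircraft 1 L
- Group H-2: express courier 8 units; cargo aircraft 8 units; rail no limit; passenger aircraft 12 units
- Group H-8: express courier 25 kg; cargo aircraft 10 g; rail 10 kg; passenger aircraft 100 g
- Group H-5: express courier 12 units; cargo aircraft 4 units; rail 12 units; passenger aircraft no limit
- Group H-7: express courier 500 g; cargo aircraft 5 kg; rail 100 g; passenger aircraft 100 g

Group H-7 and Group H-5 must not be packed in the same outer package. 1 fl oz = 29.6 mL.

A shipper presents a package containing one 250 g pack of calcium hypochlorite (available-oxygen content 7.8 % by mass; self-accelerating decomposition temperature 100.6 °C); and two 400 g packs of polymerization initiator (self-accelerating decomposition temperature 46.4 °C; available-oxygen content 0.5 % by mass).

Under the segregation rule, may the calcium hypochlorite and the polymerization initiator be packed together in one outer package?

Yes

The calcium hypochlorite has available-oxygen content 7.8 % by mass, which is > 5 % by mass, so it is Group H-7 (Oxidizer).
Polymerization initiator: self-accelerating decomposition temperature 46.4 °C < 60 °C → Group H-8 (Self-Reactive).
No segregation rule bars Group H-7 with Group H-8.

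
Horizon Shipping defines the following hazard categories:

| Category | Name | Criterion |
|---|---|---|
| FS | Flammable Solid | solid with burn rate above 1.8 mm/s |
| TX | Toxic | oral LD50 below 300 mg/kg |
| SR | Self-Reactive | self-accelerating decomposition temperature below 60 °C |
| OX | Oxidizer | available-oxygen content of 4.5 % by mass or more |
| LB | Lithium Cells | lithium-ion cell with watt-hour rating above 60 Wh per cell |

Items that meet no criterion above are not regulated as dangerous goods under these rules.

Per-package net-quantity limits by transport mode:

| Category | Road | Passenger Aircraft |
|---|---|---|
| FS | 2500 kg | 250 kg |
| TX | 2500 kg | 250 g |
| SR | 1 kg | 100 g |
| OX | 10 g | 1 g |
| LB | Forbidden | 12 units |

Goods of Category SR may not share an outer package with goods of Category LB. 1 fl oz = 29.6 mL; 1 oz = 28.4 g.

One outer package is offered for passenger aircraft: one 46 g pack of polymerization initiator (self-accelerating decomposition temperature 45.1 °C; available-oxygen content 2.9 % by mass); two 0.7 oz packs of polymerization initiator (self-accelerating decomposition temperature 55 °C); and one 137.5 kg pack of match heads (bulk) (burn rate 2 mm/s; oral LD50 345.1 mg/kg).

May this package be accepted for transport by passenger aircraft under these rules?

Yes

The polymerization initiator has self-accelerating decomposition temperature 45.1 °C, which is < 60 °C, so it is Category SR (Self-Reactive).
With self-accelerating decomposition temperature 55 °C (< 60 °C), the polymerization initiator falls in Category SR.
The match heads (bulk) have burn rate 2 mm/s, which is > 1.8 mm/s, so they are Category FS (Flammable Solid).
Category SR net quantity: 46 g + (two 0.7 oz packs = 39.76 g) = 85.76 g.
85.76 g ≤ 100 g (passenger aircraft limit, Category SR) — within limit.
Category FS quantity: 137.5 kg.
137.5 kg ≤ 250 kg (passenger aircraft limit, Category FS) — within limit.
The segregation rule (Category SR with Category LB) does not apply to Category SR with Category FS.
Every hazard category is within its passenger aircraft limit and no segregation rule is violated.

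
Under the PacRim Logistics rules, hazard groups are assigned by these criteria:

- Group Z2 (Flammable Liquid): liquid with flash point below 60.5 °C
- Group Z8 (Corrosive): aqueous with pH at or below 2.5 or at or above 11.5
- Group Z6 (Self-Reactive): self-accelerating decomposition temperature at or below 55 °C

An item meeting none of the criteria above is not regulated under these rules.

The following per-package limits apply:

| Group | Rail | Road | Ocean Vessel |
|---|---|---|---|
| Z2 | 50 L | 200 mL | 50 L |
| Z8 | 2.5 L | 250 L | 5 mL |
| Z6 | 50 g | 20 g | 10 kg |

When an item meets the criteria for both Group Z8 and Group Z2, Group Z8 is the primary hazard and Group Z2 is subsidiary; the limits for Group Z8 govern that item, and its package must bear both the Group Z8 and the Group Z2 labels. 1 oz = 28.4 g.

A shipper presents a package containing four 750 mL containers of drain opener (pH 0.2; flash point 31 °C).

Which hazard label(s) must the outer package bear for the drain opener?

Group Z2 and Z8

The drain opener has pH 0.2, which is ≤ 2.5, so it is Group Z8 (Corrosive).
Drain opener: flash point 31 °C < 60.5 °C → Group Z2 (Flammable Liquid).
By the precedence rule Group Z8 is primary and Group Z2 is subsidiary, and that rule requires both labels on the package.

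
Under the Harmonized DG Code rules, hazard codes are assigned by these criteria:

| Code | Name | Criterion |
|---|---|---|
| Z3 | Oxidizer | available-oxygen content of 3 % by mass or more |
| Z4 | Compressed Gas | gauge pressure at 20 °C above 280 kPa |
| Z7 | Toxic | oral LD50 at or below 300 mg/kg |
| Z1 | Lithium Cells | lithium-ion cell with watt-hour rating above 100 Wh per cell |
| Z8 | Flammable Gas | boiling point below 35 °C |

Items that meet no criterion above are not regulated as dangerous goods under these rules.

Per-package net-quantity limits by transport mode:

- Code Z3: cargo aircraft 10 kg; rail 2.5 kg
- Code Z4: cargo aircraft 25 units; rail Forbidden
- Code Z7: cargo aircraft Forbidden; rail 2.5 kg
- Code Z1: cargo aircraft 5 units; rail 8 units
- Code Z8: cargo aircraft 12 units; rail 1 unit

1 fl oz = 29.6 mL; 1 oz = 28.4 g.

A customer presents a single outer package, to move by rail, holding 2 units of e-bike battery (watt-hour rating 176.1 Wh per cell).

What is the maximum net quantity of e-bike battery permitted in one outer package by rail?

8 units

E-bike battery: watt-hour rating 176.1 Wh per cell > 100 Wh per cell → Code Z1 (Lithium Cells).
The rail limit for Code Z1 is 8 units.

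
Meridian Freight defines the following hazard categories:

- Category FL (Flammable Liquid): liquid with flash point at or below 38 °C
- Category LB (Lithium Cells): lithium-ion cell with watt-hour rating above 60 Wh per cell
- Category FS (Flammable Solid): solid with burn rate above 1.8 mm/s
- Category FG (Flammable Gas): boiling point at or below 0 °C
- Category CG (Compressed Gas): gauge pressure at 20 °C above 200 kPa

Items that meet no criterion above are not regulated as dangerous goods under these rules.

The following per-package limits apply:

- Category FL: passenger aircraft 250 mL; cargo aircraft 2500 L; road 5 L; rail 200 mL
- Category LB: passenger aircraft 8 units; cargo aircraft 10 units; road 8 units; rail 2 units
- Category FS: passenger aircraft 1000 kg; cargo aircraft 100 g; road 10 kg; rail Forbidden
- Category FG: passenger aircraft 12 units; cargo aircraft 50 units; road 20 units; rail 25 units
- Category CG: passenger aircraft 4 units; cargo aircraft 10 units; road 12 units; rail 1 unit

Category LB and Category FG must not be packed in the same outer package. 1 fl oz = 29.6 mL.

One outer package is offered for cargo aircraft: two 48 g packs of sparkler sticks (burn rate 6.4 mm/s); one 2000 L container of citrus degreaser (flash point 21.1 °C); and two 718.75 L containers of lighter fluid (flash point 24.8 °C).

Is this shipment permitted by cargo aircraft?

The sparkler sticks have burn rate 6.4 mm/s, which is > 1.8 mm/s, so they are Category FS (Flammable Solid).
Flash point 21.1 °C meets the Category FL criterion (Flammable Liquid), so the citrus degreaser is Category FL.
The lighter fluid has flash point 24.8 °C, which is ≤ 38 °C, so it is Category FL (Flammable Liquid).
Category FS quantity: two 48 g packs = 96 g.
96 g ≤ 100 g (cargo aircraft limit, Category FS) — within limit.
Total Category FL: 2000 L + (two 718.75 L containers = 1437.5 L) = 3437.5 L.
That exceeds the Category FL cargo aircraft limit of 2500 L.
The segregation rule (Category LB with Category FG) does not apply to Category FS with Category FL.

No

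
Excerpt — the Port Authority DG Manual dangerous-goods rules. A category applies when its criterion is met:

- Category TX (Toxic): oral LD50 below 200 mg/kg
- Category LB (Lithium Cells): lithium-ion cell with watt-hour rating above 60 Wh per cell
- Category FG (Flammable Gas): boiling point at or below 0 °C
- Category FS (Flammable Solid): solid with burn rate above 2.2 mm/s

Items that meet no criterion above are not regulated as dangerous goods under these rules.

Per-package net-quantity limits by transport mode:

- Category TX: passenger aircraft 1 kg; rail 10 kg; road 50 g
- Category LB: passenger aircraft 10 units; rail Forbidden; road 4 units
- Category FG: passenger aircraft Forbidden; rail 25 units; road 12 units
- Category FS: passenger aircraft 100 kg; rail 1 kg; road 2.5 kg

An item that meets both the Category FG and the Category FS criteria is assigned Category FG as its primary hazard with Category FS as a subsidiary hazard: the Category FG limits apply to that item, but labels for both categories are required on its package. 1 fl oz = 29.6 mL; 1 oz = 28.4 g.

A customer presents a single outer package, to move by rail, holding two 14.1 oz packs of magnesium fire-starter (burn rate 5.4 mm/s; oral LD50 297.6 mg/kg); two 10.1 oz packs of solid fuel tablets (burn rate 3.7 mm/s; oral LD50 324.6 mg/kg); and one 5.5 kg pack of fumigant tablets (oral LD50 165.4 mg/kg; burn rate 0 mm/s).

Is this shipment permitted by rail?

No

Magnesium fire-starter: burn rate 5.4 mm/s > 2.2 mm/s → Category FS (Flammable Solid).
Burn rate 3.7 mm/s meets the Category FS criterion (Flammable Solid), so the solid fuel tablets are Category FS.
Fumigant tablets: oral LD50 165.4 mg/kg < 200 mg/kg → Category TX (Toxic).
Category FS net quantity: (two 14.1 oz packs = 800.88 g) + (two 10.1 oz packs = 573.68 g) = 1374.56 g.
That exceeds the Category FS rail limit of 1 kg.
Category TX quantity: 5.5 kg.
5.5 kg ≤ 10 kg (rail limit, Category TX) — within limit.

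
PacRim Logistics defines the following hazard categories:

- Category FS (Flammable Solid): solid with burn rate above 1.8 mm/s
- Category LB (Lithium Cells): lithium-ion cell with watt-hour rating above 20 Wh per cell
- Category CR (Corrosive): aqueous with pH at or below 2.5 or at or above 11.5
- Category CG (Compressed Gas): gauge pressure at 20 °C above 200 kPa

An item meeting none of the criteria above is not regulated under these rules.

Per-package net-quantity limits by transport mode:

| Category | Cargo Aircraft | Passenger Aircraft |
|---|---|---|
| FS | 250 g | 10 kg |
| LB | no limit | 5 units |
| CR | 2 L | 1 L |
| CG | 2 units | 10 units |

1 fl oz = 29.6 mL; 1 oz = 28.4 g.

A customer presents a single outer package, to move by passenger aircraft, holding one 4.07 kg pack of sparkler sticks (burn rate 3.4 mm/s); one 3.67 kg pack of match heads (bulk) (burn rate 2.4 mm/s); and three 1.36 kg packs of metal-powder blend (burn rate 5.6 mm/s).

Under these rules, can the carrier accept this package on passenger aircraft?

Burn rate 3.4 mm/s meets the Category FS criterion (Flammable Solid), so the sparkler sticks are Category FS.
The match heads (bulk) have burn rate 2.4 mm/s, which is > 1.8 mm/s, so they are Category FS (Flammable Solid).
Burn rate 5.6 mm/s meets the Category FS criterion (Flammable Solid), so the metal-powder blend is Category FS.
Total Category FS: 4.07 kg + 3.67 kg + (three 1.36 kg packs = 4.08 kg) = 11.82 kg.
That exceeds the Category FS passenger aircraft limit of 10 kg.

No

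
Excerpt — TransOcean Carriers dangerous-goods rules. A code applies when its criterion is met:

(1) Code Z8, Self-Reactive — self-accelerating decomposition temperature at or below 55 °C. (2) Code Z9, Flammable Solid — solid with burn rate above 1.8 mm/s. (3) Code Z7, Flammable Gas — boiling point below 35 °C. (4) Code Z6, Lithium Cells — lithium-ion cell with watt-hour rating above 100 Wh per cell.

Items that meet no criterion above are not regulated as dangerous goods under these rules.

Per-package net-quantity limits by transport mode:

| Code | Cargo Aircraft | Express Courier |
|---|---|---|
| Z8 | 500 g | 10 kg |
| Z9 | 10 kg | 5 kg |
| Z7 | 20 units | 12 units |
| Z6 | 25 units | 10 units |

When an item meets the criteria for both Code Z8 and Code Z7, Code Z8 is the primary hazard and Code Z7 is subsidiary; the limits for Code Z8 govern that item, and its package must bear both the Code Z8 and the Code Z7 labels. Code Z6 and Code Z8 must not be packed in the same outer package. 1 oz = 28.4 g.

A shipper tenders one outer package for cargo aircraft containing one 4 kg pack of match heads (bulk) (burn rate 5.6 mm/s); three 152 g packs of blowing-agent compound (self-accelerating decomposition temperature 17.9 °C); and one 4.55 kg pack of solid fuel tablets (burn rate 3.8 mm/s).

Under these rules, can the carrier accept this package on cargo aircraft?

The match heads (bulk) have burn rate 5.6 mm/s, which is > 1.8 mm/s, so they are Code Z9 (Flammable Solid).
The blowing-agent compound has self-accelerating decomposition temperature 17.9 °C, which is ≤ 55 °C, so it is Code Z8 (Self-Reactive).
The solid fuel tablets have burn rate 3.8 mm/s, which is > 1.8 mm/s, so they are Code Z9 (Flammable Solid).
Code Z8 quantity: three 152 g packs = 456 g.
456 g ≤ 500 g (cargo aircraft limit, Code Z8) — within limit.
Total Code Z9: 4 kg + 4.55 kg = 8.55 kg.
8.55 kg ≤ 10 kg (cargo aircraft limit, Code Z9) — within limit.
The segregation rule (Code Z6 with Code Z8) does not apply to Code Z8 with Code Z9.
Every hazard code is within its cargo aircraft limit and no segregation rule is violated.

Yes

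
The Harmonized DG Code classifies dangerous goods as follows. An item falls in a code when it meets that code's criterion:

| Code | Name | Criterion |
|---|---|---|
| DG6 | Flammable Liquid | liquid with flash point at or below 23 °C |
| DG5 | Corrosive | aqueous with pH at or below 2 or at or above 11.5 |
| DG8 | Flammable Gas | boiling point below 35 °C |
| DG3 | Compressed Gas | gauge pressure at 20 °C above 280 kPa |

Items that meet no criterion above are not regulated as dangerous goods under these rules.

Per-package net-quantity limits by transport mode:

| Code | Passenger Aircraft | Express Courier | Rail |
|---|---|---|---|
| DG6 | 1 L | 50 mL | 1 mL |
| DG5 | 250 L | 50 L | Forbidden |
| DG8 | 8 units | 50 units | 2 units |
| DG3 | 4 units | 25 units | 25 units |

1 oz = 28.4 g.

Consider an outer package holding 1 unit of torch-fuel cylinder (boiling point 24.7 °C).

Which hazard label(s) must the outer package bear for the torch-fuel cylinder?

Code DG8

Boiling point 24.7 °C meets the Code DG8 criterion (Flammable Gas), so the torch-fuel cylinder is Code DG8.
Only the Code DG8 label is required.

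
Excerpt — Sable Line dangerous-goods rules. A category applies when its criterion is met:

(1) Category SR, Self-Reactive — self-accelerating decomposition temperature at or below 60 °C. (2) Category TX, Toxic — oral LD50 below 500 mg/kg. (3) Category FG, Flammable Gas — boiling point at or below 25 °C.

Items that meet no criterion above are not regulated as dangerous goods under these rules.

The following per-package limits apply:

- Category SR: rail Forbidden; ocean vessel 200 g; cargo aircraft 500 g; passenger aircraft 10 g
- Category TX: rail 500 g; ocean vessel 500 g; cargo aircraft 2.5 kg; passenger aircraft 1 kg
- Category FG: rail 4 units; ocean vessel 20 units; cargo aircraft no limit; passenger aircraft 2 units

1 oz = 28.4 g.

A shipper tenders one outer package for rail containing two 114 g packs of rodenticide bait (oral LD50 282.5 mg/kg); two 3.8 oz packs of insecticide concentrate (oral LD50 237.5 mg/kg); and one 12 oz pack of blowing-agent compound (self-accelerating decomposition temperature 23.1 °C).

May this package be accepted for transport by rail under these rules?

No

Oral LD50 282.5 mg/kg meets the Category TX criterion (Toxic), so the rodenticide bait is Category TX.
The insecticide concentrate has oral LD50 237.5 mg/kg, which is < 500 mg/kg, so it is Category TX (Toxic).
Blowing-agent compound: self-accelerating decomposition temperature 23.1 °C ≤ 60 °C → Category SR (Self-Reactive).
Category TX net quantity: (two 114 g packs = 228 g) + (two 3.8 oz packs = 215.84 g) = 443.84 g.
443.84 g is within the rail limit of 500 g for Category TX.
Category SR quantity: one 12 oz pack = 340.8 g.
Category SR is Forbidden by rail.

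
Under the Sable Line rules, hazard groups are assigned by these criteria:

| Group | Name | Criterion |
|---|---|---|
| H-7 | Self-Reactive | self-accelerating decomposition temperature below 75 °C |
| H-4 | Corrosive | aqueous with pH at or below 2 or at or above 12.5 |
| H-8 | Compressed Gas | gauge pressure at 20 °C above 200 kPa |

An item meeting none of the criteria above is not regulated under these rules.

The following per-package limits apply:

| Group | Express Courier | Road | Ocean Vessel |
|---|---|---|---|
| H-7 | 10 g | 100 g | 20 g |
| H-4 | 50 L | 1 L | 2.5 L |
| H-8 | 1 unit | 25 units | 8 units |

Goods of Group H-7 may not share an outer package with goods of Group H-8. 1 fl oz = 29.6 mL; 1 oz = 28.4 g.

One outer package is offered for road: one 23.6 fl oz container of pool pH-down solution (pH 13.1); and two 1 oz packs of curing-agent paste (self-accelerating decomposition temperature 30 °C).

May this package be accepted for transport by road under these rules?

Yes

Pool pH-down solution: pH 13.1 ≥ 12.5 → Group H-4 (Corrosive).
With self-accelerating decomposition temperature 30 °C (< 75 °C), the curing-agent paste falls in Group H-7.
Group H-7 quantity: two 1 oz packs = 56.8 g.
56.8 g is within the road limit of 100 g for Group H-7.
Group H-4 quantity: one 23.6 fl oz container = 698.56 mL.
That is within the Group H-4 road limit of 1 L.
The segregation rule (Group H-7 with Group H-8) does not apply to Group H-7 with Group H-4.
Every hazard group is within its road limit and no segregation rule is violated.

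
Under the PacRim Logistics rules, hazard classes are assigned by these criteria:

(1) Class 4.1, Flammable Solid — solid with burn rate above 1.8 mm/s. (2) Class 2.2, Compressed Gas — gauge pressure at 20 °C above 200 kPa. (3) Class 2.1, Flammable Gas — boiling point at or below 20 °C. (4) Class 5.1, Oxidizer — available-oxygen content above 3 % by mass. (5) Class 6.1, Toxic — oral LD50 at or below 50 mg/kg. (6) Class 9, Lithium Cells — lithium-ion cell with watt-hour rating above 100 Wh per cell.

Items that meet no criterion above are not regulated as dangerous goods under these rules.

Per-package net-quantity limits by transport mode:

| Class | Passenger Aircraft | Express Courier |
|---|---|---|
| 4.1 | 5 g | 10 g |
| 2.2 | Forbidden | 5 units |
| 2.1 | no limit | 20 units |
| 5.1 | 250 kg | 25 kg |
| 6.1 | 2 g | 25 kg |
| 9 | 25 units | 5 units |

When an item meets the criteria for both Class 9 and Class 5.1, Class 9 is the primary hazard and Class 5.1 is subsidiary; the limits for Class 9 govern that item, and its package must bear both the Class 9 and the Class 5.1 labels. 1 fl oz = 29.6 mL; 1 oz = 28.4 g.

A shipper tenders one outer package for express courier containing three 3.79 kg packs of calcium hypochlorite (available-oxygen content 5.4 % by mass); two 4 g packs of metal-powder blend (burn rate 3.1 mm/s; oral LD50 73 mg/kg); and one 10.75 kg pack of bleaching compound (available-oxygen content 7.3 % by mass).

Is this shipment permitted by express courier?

With available-oxygen content 5.4 % by mass (> 3 % by mass), the calcium hypochlorite falls in Class 5.1.
With burn rate 3.1 mm/s (> 1.8 mm/s), the metal-powder blend falls in Class 4.1.
The bleaching compound has available-oxygen content 7.3 % by mass, which is > 3 % by mass, so it is Class 5.1 (Oxidizer).
Total Class 5.1: (three 3.79 kg packs = 11.37 kg) + 10.75 kg = 22.12 kg.
22.12 kg is within the express courier limit of 25 kg for Class 5.1.
Class 4.1 quantity: two 4 g packs = 8 g.
8 g ≤ 10 g (express courier limit, Class 4.1) — within limit.
Every hazard class is within its express courier limit and no segregation rule is violated.

Yes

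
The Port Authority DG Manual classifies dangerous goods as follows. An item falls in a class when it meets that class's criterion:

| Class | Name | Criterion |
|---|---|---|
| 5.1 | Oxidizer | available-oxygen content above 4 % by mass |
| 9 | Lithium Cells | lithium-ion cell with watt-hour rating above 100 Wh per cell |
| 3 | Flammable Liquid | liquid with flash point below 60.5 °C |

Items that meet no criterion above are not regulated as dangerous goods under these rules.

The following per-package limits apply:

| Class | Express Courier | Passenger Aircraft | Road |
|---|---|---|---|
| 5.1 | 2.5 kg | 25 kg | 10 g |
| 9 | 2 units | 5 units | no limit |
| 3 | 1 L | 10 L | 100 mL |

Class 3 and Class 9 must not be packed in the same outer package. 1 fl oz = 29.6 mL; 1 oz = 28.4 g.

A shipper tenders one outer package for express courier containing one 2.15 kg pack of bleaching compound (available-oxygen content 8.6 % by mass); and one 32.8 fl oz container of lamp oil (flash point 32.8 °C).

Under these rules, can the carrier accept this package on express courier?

With available-oxygen content 8.6 % by mass (> 4 % by mass), the bleaching compound falls in Class 5.1.
The lamp oil has flash point 32.8 °C, which is < 60.5 °C, so it is Class 3 (Flammable Liquid).
Class 3 quantity: one 32.8 fl oz container = 970.88 mL.
970.88 mL ≤ 1 L (express courier limit, Class 3) — within limit.
Class 5.1 quantity: 2.15 kg.
2.15 kg is within the express courier limit of 2.5 kg for Class 5.1.
The segregation rule (Class 3 with Class 9) does not apply to Class 3 with Class 5.1.
Every hazard class is within its express courier limit and no segregation rule is violated.

Yes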